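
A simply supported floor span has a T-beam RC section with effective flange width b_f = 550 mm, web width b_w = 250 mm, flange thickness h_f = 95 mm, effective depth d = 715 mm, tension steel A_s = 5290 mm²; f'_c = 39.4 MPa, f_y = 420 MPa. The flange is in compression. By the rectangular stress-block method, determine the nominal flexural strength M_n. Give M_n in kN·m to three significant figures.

M_n ≈ 1450 kN·m

Tension: T = A_s f_y = 5290 × 420 = 2221800 N.
Try a within the flange: a = T/(0.85 f'_c b_f) = 2221800/(0.85 × 39.4 × 550) = 120.62 mm.
a = 120.62 > h_f = 95 mm: the block extends into the web. Split into flange-overhang and web parts.
C_f = 0.85 f'_c (b_f − b_w) h_f = 0.85 × 39.4 × (550 − 250) × 95 = 954465 N.
Remaining web compression depth: a_w = (T − C_f)/(0.85 f'_c b_w) = (2221800 − 954465)/(0.85 × 39.4 × 250) = 151.37 mm.
M_n = C_f(d − h_f/2) + (T − C_f)(d − a_w/2) = 954465 × (715 − 47.5) + 1267335 × (715 − 75.685) = 637.11 + 810.23 = 1447.34 × 10⁶ N·mm.
M_n = 1447.34 kN·m.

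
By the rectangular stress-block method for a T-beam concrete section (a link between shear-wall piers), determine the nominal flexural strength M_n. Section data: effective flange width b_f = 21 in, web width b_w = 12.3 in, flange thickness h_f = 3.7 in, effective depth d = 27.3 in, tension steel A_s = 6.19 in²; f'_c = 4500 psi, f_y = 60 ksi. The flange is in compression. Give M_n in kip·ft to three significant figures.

Tension: T = A_s f_y = 6.19 × 60 = 371.4 kips.
Try a within the flange: a = T/(0.85 f'_c b_f) = 371.4/(0.85 × 4.5 × 21) = 4.624 in.
a = 4.624 > h_f = 3.7 in: the block extends into the web. Split into flange-overhang and web parts.
C_f = 0.85 f'_c (b_f − b_w) h_f = 0.85 × 4.5 × (21 − 12.3) × 3.7 = 123.1 kips.
Remaining web compression depth: a_w = (T − C_f)/(0.85 f'_c b_w) = (371.4 − 123.1)/(0.85 × 4.5 × 12.3) = 5.278 in.
M_n = C_f(d − h_f/2) + (T − C_f)(d − a_w/2) = 123.1 × (27.3 − 1.85) + 248.3 × (27.3 − 2.639) = 3132.9 + 6123.3 = 9256.2 kip·in.
M_n = 9256.2/12 = 771.35 kip·ft.

M_n ≈ 771 kip·ft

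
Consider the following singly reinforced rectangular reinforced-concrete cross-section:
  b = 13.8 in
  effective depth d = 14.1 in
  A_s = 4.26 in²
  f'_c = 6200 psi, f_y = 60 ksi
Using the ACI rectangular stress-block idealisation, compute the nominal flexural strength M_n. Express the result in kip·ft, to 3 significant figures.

M_n ≈ 263 kip·ft

T = A_s f_y = 4.26 × 60 = 255.6 kips.
a = T/(0.85 f'_c b) = 255.6/(0.85 × 6.2 × 13.8) = 3.515 in.
M_n = T(d − a/2) = 255.6 × (14.1 − 1.7575) = 3154.7 kip·in = 3154.7/12 = 262.89 kip·ft.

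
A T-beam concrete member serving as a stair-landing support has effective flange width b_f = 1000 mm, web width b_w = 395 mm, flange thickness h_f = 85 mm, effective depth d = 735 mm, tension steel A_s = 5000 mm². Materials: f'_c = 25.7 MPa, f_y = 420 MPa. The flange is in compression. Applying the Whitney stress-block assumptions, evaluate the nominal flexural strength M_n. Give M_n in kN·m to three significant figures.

Tension: T = A_s f_y = 5000 × 420 = 2100000 N.
Try a within the flange: a = T/(0.85 f'_c b_f) = 2100000/(0.85 × 25.7 × 1000) = 96.13 mm.
a = 96.13 > h_f = 85 mm: the block extends into the web. Split into flange-overhang and web parts.
C_f = 0.85 f'_c (b_f − b_w) h_f = 0.85 × 25.7 × (1000 − 395) × 85 = 1123379 N.
Remaining web compression depth: a_w = (T − C_f)/(0.85 f'_c b_w) = (2100000 − 1123379)/(0.85 × 25.7 × 395) = 113.18 mm.
M_n = C_f(d − h_f/2) + (T − C_f)(d − a_w/2) = 1123379 × (735 − 42.5) + 976621 × (735 − 56.59) = 777.94 + 662.55 = 1440.49 × 10⁶ N·mm.
M_n = 1440.49 kN·m.

M_n ≈ 1440 kN·m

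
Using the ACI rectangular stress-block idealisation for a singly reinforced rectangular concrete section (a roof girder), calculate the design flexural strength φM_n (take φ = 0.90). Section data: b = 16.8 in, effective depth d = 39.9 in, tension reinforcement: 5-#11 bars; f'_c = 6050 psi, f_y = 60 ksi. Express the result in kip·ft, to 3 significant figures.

φM_n ≈ 1310 kip·ft

A_s = 5 × 1.56 = 7.8 in².
T = A_s f_y = 7.8 × 60 = 468 kips.
a = T/(0.85 f'_c b) = 468/(0.85 × 6.05 × 16.8) = 5.417 in.
M_n = T(d − a/2) = 468 × (39.9 − 2.7085) = 17405.6 kip·in = 17405.6/12 = 1450.47 kip·ft.
φM_n = 0.90 × 1450.47 = 1305.42 kip·ft.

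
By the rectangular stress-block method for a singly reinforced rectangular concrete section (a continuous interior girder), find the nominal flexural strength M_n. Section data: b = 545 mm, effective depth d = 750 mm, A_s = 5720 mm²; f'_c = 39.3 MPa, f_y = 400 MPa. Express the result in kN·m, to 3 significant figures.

M_n ≈ 1570 kN·m

T = A_s f_y = 5720 × 400 = 2288000 N = 2288 kN.
From C = T: a = T/(0.85 f'_c b) = 2288000/(0.85 × 39.3 × 545) = 125.67 mm.
M_n = T(d − a/2) = 2288 kN × (750 − 62.835) mm = 1572.23 kN·m.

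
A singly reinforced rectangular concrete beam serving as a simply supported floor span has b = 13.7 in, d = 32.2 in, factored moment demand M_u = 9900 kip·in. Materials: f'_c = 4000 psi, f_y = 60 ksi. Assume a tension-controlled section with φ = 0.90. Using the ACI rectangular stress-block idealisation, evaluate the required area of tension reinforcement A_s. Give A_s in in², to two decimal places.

M_n = M_u/φ = 9900/0.90 = 11000 kip·in.
From M_n = 0.85 f'_c a b (d − a/2):
a = d − √(d² − 2M_n/(0.85 f'_c b)) = 32.2 − √(32.2² − 2 × 11000/(0.85 × 4 × 13.7)) = 8.440 in.
A_s = 0.85 f'_c a b / f_y = 0.85 × 4 × 8.440 × 13.7 / 60 = 6.552 in².

A_s ≈ 6.55 in²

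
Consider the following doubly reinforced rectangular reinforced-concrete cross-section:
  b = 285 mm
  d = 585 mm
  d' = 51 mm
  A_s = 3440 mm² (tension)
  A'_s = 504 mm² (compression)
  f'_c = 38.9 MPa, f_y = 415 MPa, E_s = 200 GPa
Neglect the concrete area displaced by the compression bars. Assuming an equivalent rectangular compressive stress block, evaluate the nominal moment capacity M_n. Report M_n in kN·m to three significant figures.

M_n ≈ 746 kN·m

Assume both tension and compression steel yield.
Net tension couple steel: A_s − A'_s = 2936 mm².
a = (A_s − A'_s) f_y / (0.85 f'_c b) = 1218440/(0.85 × 38.9 × 285) = 129.30 mm.
c = a/β₁ = 129.30/0.772 = 167.49 mm; ε'_s = 0.003(c − d')/c = 0.0021 ≥ f_y/E_s = 0.0021, so compression steel does yield.
M_n = (A_s − A'_s) f_y (d − a/2) + A'_s f_y (d − d') = [1218440 × (585 − 64.65) + 209160 × (585 − 51)] × 10⁻⁶ = 634.02 + 111.69 = 745.71 kN·m.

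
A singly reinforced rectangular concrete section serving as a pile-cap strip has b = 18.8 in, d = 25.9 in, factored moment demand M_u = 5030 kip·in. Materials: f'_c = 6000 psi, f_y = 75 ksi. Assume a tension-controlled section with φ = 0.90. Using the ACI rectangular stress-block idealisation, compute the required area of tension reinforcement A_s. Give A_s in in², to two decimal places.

A_s ≈ 3.01 in²

M_n = M_u/φ = 5030/0.90 = 5588.89 kip·in.
From M_n = 0.85 f'_c a b (d − a/2):
a = d − √(d² − 2M_n/(0.85 f'_c b)) = 25.9 − √(25.9² − 2 × 5588.89/(0.85 × 6 × 18.8)) = 2.358 in.
A_s = 0.85 f'_c a b / f_y = 0.85 × 6 × 2.358 × 18.8 / 75 = 3.014 in².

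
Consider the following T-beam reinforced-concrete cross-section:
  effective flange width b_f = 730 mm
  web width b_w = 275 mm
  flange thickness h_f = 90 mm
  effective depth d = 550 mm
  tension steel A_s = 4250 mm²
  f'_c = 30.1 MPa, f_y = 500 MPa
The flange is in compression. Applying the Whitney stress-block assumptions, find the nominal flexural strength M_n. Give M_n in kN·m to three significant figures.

M_n ≈ 1040 kN·m

Tension: T = A_s f_y = 4250 × 500 = 2125000 N.
Try a within the flange: a = T/(0.85 f'_c b_f) = 2125000/(0.85 × 30.1 × 730) = 113.78 mm.
a = 113.78 > h_f = 90 mm: the block extends into the web. Split into flange-overhang and web parts.
C_f = 0.85 f'_c (b_f − b_w) h_f = 0.85 × 30.1 × (730 − 275) × 90 = 1047706 N.
Remaining web compression depth: a_w = (T − C_f)/(0.85 f'_c b_w) = (2125000 − 1047706)/(0.85 × 30.1 × 275) = 153.11 mm.
M_n = C_f(d − h_f/2) + (T − C_f)(d − a_w/2) = 1047706 × (550 − 45) + 1077294 × (550 − 76.555) = 529.09 + 510.04 = 1039.13 × 10⁶ N·mm.
M_n = 1039.13 kN·m.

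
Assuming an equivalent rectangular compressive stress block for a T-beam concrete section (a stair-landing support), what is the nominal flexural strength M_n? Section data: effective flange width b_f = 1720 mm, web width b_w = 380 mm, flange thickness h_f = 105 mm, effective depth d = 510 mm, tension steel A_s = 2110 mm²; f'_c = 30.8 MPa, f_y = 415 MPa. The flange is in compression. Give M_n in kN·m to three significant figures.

Tension: T = A_s f_y = 2110 × 415 = 875650 N.
Try a within the flange: a = T/(0.85 f'_c b_f) = 875650/(0.85 × 30.8 × 1720) = 19.45 mm.
Since a = 19.45 ≤ h_f = 105 mm, the stress block lies entirely in the flange; analyse as a rectangular beam of width b_f.
M_n = T(d − a/2) = 875650 × (510 − 9.725) = 438.07 × 10⁶ N·mm.
M_n = 438.07 kN·m.

M_n ≈ 438 kN·m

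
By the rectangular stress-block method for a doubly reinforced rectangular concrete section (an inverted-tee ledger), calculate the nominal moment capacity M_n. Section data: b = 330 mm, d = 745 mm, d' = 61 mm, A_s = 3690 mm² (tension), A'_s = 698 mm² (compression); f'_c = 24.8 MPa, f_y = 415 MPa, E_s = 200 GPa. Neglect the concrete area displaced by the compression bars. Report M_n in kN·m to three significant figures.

Assume both tension and compression steel yield.
Net tension couple steel: A_s − A'_s = 2992 mm².
a = (A_s − A'_s) f_y / (0.85 f'_c b) = 1241680/(0.85 × 24.8 × 330) = 178.49 mm.
c = a/β₁ = 178.49/0.85 = 209.99 mm; ε'_s = 0.003(c − d')/c = 0.0021 ≥ f_y/E_s = 0.0021, so compression steel does yield.
M_n = (A_s − A'_s) f_y (d − a/2) + A'_s f_y (d − d') = [1241680 × (745 − 89.245) + 289670 × (745 − 61)] × 10⁻⁶ = 814.24 + 198.13 = 1012.37 kN·m.

M_n ≈ 1010 kN·m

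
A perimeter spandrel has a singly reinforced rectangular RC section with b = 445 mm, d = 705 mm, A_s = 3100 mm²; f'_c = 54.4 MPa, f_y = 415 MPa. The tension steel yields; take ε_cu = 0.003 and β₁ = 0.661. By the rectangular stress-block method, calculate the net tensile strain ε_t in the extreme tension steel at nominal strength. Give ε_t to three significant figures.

a = A_s f_y/(0.85 f'_c b) = 62.52 mm.
β₁ = 0.661, so c = a/β₁ = 62.52/0.661 = 94.58 mm.
From the linear strain diagram with ε_cu = 0.003: ε_t = 0.003 (d − c)/c = 0.003 × (705 − 94.58)/94.58 = 0.0194.
Since ε_t ≥ 0.005, the section is tension-controlled.

ε_t ≈ 0.0194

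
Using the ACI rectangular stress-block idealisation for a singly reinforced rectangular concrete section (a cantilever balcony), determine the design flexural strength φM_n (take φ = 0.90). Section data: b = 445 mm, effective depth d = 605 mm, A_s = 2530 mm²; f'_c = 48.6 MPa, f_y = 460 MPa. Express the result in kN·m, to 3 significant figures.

φM_n ≈ 601 kN·m

T = A_s f_y = 2530 × 460 = 1163800 N = 1163.8 kN.
From C = T: a = T/(0.85 f'_c b) = 1163800/(0.85 × 48.6 × 445) = 63.31 mm.
M_n = T(d − a/2) = 1163.8 kN × (605 − 31.655) mm = 667.26 kN·m.
φM_n = 0.90 × 667.26 = 600.53 kN·m.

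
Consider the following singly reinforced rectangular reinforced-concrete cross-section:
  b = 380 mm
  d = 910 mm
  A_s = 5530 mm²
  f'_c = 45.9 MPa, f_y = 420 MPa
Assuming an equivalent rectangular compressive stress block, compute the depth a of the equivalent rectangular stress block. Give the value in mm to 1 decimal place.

T = A_s f_y = 5530 × 420 = 2322600 N = 2322.6 kN.
Setting C = 0.85 f'_c a b equal to T: a = 2322600/(0.85 × 45.9 × 380) = 156.7 mm.

a ≈ 156.7 mm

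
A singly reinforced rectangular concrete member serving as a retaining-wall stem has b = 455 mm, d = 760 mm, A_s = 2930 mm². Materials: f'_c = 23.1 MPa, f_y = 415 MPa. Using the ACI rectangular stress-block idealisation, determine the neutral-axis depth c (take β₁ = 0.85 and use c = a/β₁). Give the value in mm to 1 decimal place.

T = A_s f_y = 2930 × 415 = 1215950 N = 1215.95 kN.
Setting C = 0.85 f'_c a b equal to T: a = 1215950/(0.85 × 23.1 × 455) = 136.105 mm.
With β₁ = 0.85, c = a/β₁ = 136.105/0.85 = 160.1 mm.

c ≈ 160.1 mm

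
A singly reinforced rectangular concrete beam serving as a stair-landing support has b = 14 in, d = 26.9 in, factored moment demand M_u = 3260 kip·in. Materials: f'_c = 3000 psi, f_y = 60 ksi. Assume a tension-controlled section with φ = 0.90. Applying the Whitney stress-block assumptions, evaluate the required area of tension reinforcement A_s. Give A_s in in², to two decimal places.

A_s ≈ 2.43 in²

M_n = M_u/φ = 3260/0.90 = 3622.22 kip·in.
From M_n = 0.85 f'_c a b (d − a/2):
a = d − √(d² − 2M_n/(0.85 f'_c b)) = 26.9 − √(26.9² − 2 × 3622.22/(0.85 × 3 × 14)) = 4.081 in.
A_s = 0.85 f'_c a b / f_y = 0.85 × 3 × 4.081 × 14 / 60 = 2.428 in².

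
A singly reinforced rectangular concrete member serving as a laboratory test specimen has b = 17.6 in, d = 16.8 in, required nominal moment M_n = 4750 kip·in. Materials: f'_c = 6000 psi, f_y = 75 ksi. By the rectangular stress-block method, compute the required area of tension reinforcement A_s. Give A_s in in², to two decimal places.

From M_n = 0.85 f'_c a b (d − a/2):
a = d − √(d² − 2M_n/(0.85 f'_c b)) = 16.8 − √(16.8² − 2 × 4750/(0.85 × 6 × 17.6)) = 3.518 in.
A_s = 0.85 f'_c a b / f_y = 0.85 × 6 × 3.518 × 17.6 / 75 = 4.210 in².

A_s ≈ 4.21 in²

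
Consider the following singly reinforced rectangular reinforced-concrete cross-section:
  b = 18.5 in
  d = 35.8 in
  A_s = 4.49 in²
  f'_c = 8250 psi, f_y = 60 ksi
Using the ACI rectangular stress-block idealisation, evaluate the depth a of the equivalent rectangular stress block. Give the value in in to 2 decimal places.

a ≈ 2.08 in

T = A_s f_y = 4.49 × 60 = 269.4 kips.
a = T/(0.85 f'_c b) = 269.4/(0.85 × 8.25 × 18.5) = 2.08 in.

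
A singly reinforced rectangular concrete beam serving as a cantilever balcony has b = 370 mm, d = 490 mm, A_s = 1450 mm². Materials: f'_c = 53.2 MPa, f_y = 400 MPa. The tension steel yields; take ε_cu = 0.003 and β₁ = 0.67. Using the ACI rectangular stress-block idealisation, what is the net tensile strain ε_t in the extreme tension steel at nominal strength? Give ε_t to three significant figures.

ε_t ≈ 0.0254

a = A_s f_y/(0.85 f'_c b) = 34.67 mm.
β₁ = 0.67, so c = a/β₁ = 34.67/0.67 = 51.75 mm.
From the linear strain diagram with ε_cu = 0.003: ε_t = 0.003 (d − c)/c = 0.003 × (490 − 51.75)/51.75 = 0.0254.
Since ε_t ≥ 0.005, the section is tension-controlled.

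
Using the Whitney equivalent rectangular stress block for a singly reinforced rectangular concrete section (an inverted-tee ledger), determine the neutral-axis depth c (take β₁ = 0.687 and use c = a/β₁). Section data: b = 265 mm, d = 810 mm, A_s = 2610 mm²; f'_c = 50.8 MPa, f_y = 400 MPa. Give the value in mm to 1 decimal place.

c ≈ 132.8 mm

T = A_s f_y = 2610 × 400 = 1044000 N = 1044 kN.
Setting C = 0.85 f'_c a b equal to T: a = 1044000/(0.85 × 50.8 × 265) = 91.237 mm.
With β₁ = 0.687, c = a/β₁ = 91.237/0.687 = 132.8 mm.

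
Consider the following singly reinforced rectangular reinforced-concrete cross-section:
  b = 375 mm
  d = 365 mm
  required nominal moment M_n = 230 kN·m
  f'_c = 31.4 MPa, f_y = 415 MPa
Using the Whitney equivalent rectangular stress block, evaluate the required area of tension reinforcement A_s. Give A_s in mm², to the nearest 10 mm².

A_s ≈ 1680 mm²

With M_n = 0.85 f'_c a b (d − a/2), solve the quadratic for a:
a = d − √(d² − 2M_n/(0.85 f'_c b)) = 365 − √(365² − 2 × 230×10⁶/(0.85 × 31.4 × 375)) = 69.59 mm.
A_s = 0.85 f'_c a b / f_y = 0.85 × 31.4 × 69.59 × 375 / 415 = 1678.3 mm².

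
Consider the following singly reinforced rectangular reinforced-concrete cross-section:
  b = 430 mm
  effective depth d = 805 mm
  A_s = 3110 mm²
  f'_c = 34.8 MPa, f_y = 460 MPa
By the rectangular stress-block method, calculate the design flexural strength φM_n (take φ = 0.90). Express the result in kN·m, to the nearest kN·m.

φM_n ≈ 964 kN·m

T = A_s f_y = 3110 × 460 = 1430600 N = 1430.6 kN.
From C = T: a = T/(0.85 f'_c b) = 1430600/(0.85 × 34.8 × 430) = 112.47 mm.
M_n = T(d − a/2) = 1430.6 kN × (805 − 56.235) mm = 1071.18 kN·m.
φM_n = 0.90 × 1071.18 = 964.06 kN·m.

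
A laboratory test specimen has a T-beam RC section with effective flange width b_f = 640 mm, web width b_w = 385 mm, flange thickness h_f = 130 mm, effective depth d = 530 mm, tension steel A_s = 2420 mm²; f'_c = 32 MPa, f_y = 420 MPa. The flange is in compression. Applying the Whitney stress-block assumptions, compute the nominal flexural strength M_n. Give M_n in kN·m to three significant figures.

M_n ≈ 509 kN·m

Tension: T = A_s f_y = 2420 × 420 = 1016400 N.
Try a within the flange: a = T/(0.85 f'_c b_f) = 1016400/(0.85 × 32 × 640) = 58.39 mm.
Since a = 58.39 ≤ h_f = 130 mm, the stress block lies entirely in the flange; analyse as a rectangular beam of width b_f.
M_n = T(d − a/2) = 1016400 × (530 − 29.195) = 509.02 × 10⁶ N·mm.
M_n = 509.02 kN·m.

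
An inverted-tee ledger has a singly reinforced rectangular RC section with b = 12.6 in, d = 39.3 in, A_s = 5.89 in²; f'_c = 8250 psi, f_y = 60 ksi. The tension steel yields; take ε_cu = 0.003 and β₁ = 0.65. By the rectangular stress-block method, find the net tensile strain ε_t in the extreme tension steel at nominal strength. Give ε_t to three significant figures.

a = A_s f_y/(0.85 f'_c b) = 4.000 in.
β₁ = 0.65, so c = a/β₁ = 4.000/0.65 = 6.154 in.
From the linear strain diagram with ε_cu = 0.003: ε_t = 0.003 (d − c)/c = 0.003 × (39.3 − 6.154)/6.154 = 0.0162.
Since ε_t ≥ 0.005, the section is tension-controlled.

ε_t ≈ 0.0162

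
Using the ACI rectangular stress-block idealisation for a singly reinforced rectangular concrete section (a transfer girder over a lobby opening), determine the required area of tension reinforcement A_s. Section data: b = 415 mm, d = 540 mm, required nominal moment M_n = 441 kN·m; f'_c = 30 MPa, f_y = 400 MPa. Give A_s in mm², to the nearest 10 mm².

With M_n = 0.85 f'_c a b (d − a/2), solve the quadratic for a:
a = d − √(d² − 2M_n/(0.85 f'_c b)) = 540 − √(540² − 2 × 441×10⁶/(0.85 × 30 × 415)) = 83.65 mm.
A_s = 0.85 f'_c a b / f_y = 0.85 × 30 × 83.65 × 415 / 400 = 2213.1 mm².

A_s ≈ 2210 mm²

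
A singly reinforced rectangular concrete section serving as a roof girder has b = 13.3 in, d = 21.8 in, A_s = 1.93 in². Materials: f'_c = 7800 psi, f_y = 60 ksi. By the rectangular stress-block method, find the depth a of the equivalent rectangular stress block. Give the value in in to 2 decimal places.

T = A_s f_y = 1.93 × 60 = 115.8 kips.
a = T/(0.85 f'_c b) = 115.8/(0.85 × 7.8 × 13.3) = 1.31 in.

a ≈ 1.31 in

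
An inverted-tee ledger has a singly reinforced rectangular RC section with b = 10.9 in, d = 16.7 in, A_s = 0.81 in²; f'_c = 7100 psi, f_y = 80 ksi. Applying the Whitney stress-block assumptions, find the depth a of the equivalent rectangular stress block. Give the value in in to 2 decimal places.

a ≈ 0.99 in

T = A_s f_y = 0.81 × 80 = 64.8 kips.
a = T/(0.85 f'_c b) = 64.8/(0.85 × 7.1 × 10.9) = 0.99 in.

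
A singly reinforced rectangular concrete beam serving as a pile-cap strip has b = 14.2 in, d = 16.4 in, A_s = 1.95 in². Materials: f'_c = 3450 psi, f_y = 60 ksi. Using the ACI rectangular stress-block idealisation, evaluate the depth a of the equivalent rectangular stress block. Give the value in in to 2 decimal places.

a ≈ 2.81 in

T = A_s f_y = 1.95 × 60 = 117 kips.
a = T/(0.85 f'_c b) = 117/(0.85 × 3.45 × 14.2) = 2.81 in.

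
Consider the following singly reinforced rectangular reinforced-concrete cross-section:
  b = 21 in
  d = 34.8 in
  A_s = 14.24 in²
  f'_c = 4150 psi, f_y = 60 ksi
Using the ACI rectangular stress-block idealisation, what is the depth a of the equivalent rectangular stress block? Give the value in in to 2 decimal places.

a ≈ 11.53 in

T = A_s f_y = 14.24 × 60 = 854.4 kips.
a = T/(0.85 f'_c b) = 854.4/(0.85 × 4.15 × 21) = 11.53 in.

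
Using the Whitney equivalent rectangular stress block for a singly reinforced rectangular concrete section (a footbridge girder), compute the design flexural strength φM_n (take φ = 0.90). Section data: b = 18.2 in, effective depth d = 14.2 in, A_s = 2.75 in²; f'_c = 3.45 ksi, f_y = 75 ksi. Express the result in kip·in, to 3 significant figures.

φM_n ≈ 2280 kip·in

T = A_s f_y = 2.75 × 75 = 206.25 kips.
a = T/(0.85 f'_c b) = 206.25/(0.85 × 3.45 × 18.2) = 3.864 in.
M_n = T(d − a/2) = 206.25 × (14.2 − 1.932) = 2530.3 kip·in.
φM_n = 0.90 × 2530.3 = 2277.3 kip·in.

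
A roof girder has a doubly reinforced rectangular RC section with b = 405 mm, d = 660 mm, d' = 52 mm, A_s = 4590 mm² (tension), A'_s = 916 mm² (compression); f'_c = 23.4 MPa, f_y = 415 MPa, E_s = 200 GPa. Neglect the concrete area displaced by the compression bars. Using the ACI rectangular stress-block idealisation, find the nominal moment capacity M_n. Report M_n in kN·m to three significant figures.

Assume both tension and compression steel yield.
Net tension couple steel: A_s − A'_s = 3674 mm².
a = (A_s − A'_s) f_y / (0.85 f'_c b) = 1524710/(0.85 × 23.4 × 405) = 189.28 mm.
c = a/β₁ = 189.28/0.85 = 222.68 mm; ε'_s = 0.003(c − d')/c = 0.0023 ≥ f_y/E_s = 0.0021, so compression steel does yield.
M_n = (A_s − A'_s) f_y (d − a/2) + A'_s f_y (d − d') = [1524710 × (660 − 94.64) + 380140 × (660 − 52)] × 10⁻⁶ = 862.01 + 231.13 = 1093.14 kN·m.

M_n ≈ 1090 kN·m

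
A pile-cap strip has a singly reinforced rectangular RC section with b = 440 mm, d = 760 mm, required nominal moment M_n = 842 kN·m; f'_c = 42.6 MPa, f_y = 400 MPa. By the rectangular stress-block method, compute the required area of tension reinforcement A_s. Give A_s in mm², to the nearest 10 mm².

With M_n = 0.85 f'_c a b (d − a/2), solve the quadratic for a:
a = d − √(d² − 2M_n/(0.85 f'_c b)) = 760 − √(760² − 2 × 842×10⁶/(0.85 × 42.6 × 440)) = 73.05 mm.
A_s = 0.85 f'_c a b / f_y = 0.85 × 42.6 × 73.05 × 440 / 400 = 2909.7 mm².

A_s ≈ 2910 mm²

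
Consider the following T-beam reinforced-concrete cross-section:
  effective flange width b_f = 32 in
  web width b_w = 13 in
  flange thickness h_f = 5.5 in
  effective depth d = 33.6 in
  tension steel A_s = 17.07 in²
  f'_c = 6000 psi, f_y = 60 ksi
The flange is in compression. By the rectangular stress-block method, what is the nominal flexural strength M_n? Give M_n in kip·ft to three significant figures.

M_n ≈ 2590 kip·ft

Tension: T = A_s f_y = 17.07 × 60 = 1024.2 kips.
Try a within the flange: a = T/(0.85 f'_c b_f) = 1024.2/(0.85 × 6 × 32) = 6.276 in.
a = 6.276 > h_f = 5.5 in: the block extends into the web. Split into flange-overhang and web parts.
C_f = 0.85 f'_c (b_f − b_w) h_f = 0.85 × 6 × (32 − 13) × 5.5 = 533.0 kips.
Remaining web compression depth: a_w = (T − C_f)/(0.85 f'_c b_w) = (1024.2 − 533.0)/(0.85 × 6 × 13) = 7.409 in.
M_n = C_f(d − h_f/2) + (T − C_f)(d − a_w/2) = 533.0 × (33.6 − 2.75) + 491.2 × (33.6 − 3.7045) = 16443.1 + 14684.7 = 31127.8 kip·in.
M_n = 31127.8/12 = 2593.98 kip·ft.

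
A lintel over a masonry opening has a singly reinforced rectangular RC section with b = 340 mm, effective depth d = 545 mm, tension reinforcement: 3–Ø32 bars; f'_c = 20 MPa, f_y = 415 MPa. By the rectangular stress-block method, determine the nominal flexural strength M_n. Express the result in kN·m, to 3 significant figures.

A_s = 3 × 804 = 2412 mm².
T = A_s f_y = 2412 × 415 = 1000980 N = 1000.98 kN.
From C = T: a = T/(0.85 f'_c b) = 1000980/(0.85 × 20 × 340) = 173.18 mm.
M_n = T(d − a/2) = 1000.98 kN × (545 − 86.59) mm = 458.86 kN·m.

M_n ≈ 459 kN·m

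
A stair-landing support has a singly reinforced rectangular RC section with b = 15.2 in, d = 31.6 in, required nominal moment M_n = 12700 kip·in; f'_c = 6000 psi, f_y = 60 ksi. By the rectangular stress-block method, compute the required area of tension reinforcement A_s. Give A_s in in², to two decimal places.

From M_n = 0.85 f'_c a b (d − a/2):
a = d − √(d² − 2M_n/(0.85 f'_c b)) = 31.6 − √(31.6² − 2 × 12700/(0.85 × 6 × 15.2)) = 5.698 in.
A_s = 0.85 f'_c a b / f_y = 0.85 × 6 × 5.698 × 15.2 / 60 = 7.362 in².

A_s ≈ 7.36 in²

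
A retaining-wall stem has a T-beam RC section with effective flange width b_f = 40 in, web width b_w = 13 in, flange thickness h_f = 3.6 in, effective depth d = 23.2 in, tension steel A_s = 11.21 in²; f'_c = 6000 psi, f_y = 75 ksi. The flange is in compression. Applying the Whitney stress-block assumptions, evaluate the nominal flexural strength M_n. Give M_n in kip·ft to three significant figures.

Tension: T = A_s f_y = 11.21 × 75 = 840.75 kips.
Try a within the flange: a = T/(0.85 f'_c b_f) = 840.75/(0.85 × 6 × 40) = 4.121 in.
a = 4.121 > h_f = 3.6 in: the block extends into the web. Split into flange-overhang and web parts.
C_f = 0.85 f'_c (b_f − b_w) h_f = 0.85 × 6 × (40 − 13) × 3.6 = 495.7 kips.
Remaining web compression depth: a_w = (T − C_f)/(0.85 f'_c b_w) = (840.75 − 495.7)/(0.85 × 6 × 13) = 5.204 in.
M_n = C_f(d − h_f/2) + (T − C_f)(d − a_w/2) = 495.7 × (23.2 − 1.8) + 345.05 × (23.2 − 2.602) = 10608.0 + 7107.3 = 17715.3 kip·in.
M_n = 17715.3/12 = 1476.28 kip·ft.

M_n ≈ 1480 kip·ft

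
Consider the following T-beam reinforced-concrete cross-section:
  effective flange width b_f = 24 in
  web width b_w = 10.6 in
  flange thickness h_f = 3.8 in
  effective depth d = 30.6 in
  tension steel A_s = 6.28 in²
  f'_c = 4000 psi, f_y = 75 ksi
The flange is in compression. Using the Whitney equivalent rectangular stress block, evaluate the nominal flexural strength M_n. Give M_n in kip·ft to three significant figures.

M_n ≈ 1070 kip·ft

Tension: T = A_s f_y = 6.28 × 75 = 471 kips.
Try a within the flange: a = T/(0.85 f'_c b_f) = 471/(0.85 × 4 × 24) = 5.772 in.
a = 5.772 > h_f = 3.8 in: the block extends into the web. Split into flange-overhang and web parts.
C_f = 0.85 f'_c (b_f − b_w) h_f = 0.85 × 4 × (24 − 10.6) × 3.8 = 173.1 kips.
Remaining web compression depth: a_w = (T − C_f)/(0.85 f'_c b_w) = (471 − 173.1)/(0.85 × 4 × 10.6) = 8.266 in.
M_n = C_f(d − h_f/2) + (T − C_f)(d − a_w/2) = 173.1 × (30.6 − 1.9) + 297.9 × (30.6 − 4.133) = 4968.0 + 7884.5 = 12852.5 kip·in.
M_n = 12852.5/12 = 1071.04 kip·ft.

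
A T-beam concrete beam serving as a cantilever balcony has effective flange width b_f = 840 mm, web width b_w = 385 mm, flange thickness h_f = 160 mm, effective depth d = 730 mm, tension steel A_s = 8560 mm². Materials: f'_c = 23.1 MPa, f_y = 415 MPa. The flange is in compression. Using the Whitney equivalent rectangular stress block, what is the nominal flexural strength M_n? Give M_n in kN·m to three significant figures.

Tension: T = A_s f_y = 8560 × 415 = 3552400 N.
Try a within the flange: a = T/(0.85 f'_c b_f) = 3552400/(0.85 × 23.1 × 840) = 215.38 mm.
a = 215.38 > h_f = 160 mm: the block extends into the web. Split into flange-overhang and web parts.
C_f = 0.85 f'_c (b_f − b_w) h_f = 0.85 × 23.1 × (840 − 385) × 160 = 1429428 N.
Remaining web compression depth: a_w = (T − C_f)/(0.85 f'_c b_w) = (3552400 − 1429428)/(0.85 × 23.1 × 385) = 280.84 mm.
M_n = C_f(d − h_f/2) + (T − C_f)(d − a_w/2) = 1429428 × (730 − 80) + 2122972 × (730 − 140.42) = 929.13 + 1251.66 = 2180.79 × 10⁶ N·mm.
M_n = 2180.79 kN·m.

M_n ≈ 2180 kN·m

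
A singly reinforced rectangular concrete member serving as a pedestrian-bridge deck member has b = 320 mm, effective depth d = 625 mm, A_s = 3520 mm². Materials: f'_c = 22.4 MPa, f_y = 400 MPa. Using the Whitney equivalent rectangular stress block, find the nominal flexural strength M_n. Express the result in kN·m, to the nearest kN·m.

M_n ≈ 717 kN·m

T = A_s f_y = 3520 × 400 = 1408000 N = 1408 kN.
From C = T: a = T/(0.85 f'_c b) = 1408000/(0.85 × 22.4 × 320) = 231.09 mm.
M_n = T(d − a/2) = 1408 kN × (625 − 115.545) mm = 717.31 kN·m.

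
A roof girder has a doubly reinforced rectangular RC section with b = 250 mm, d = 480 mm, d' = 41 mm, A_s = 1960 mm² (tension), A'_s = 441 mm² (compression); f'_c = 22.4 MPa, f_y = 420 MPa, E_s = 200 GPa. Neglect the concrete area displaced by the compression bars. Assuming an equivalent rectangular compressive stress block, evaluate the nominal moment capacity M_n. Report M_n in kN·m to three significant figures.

Assume both tension and compression steel yield.
Net tension couple steel: A_s − A'_s = 1519 mm².
a = (A_s − A'_s) f_y / (0.85 f'_c b) = 637980/(0.85 × 22.4 × 250) = 134.03 mm.
c = a/β₁ = 134.03/0.85 = 157.68 mm; ε'_s = 0.003(c − d')/c = 0.0022 ≥ f_y/E_s = 0.0021, so compression steel does yield.
M_n = (A_s − A'_s) f_y (d − a/2) + A'_s f_y (d − d') = [637980 × (480 − 67.015) + 185220 × (480 − 41)] × 10⁻⁶ = 263.48 + 81.31 = 344.79 kN·m.

M_n ≈ 345 kN·m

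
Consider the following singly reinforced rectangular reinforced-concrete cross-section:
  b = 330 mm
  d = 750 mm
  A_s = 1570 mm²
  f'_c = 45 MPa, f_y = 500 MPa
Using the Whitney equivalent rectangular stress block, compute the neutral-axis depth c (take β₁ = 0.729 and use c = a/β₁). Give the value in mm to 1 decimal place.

c ≈ 85.3 mm

T = A_s f_y = 1570 × 500 = 785000 N = 785 kN.
Setting C = 0.85 f'_c a b equal to T: a = 785000/(0.85 × 45 × 330) = 62.191 mm.
With β₁ = 0.729, c = a/β₁ = 62.191/0.729 = 85.3 mm.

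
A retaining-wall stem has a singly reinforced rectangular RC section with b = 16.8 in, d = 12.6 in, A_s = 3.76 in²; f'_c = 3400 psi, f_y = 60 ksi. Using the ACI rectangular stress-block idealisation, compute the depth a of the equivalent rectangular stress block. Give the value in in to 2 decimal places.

a ≈ 4.65 in

T = A_s f_y = 3.76 × 60 = 225.6 kips.
a = T/(0.85 f'_c b) = 225.6/(0.85 × 3.4 × 16.8) = 4.65 in.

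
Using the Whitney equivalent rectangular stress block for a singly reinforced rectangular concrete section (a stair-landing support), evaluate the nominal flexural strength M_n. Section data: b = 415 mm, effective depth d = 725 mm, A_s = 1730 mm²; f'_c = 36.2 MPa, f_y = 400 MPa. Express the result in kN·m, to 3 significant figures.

T = A_s f_y = 1730 × 400 = 692000 N = 692 kN.
From C = T: a = T/(0.85 f'_c b) = 692000/(0.85 × 36.2 × 415) = 54.19 mm.
M_n = T(d − a/2) = 692 kN × (725 − 27.095) mm = 482.95 kN·m.

M_n ≈ 483 kN·m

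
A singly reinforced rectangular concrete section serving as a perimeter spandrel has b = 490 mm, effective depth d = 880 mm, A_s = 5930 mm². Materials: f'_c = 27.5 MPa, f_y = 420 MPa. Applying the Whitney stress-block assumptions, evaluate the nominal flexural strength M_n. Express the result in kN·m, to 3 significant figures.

M_n ≈ 1920 kN·m

T = A_s f_y = 5930 × 420 = 2490600 N = 2490.6 kN.
From C = T: a = T/(0.85 f'_c b) = 2490600/(0.85 × 27.5 × 490) = 217.45 mm.
M_n = T(d − a/2) = 2490.6 kN × (880 − 108.725) mm = 1920.94 kN·m.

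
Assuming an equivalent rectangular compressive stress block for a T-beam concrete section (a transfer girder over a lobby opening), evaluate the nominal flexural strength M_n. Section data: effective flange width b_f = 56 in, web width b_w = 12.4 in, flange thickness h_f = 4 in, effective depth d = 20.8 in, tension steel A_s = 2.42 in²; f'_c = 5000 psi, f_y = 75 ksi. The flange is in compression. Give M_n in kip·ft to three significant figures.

M_n ≈ 309 kip·ft

Tension: T = A_s f_y = 2.42 × 75 = 181.5 kips.
Try a within the flange: a = T/(0.85 f'_c b_f) = 181.5/(0.85 × 5 × 56) = 0.763 in.
Since a = 0.763 ≤ h_f = 4 in, the stress block lies entirely in the flange; analyse as a rectangular beam of width b_f.
M_n = T(d − a/2) = 181.5 × (20.8 − 0.3815) = 3706.0 kip·in.
M_n = 3706.0/12 = 308.83 kip·ft.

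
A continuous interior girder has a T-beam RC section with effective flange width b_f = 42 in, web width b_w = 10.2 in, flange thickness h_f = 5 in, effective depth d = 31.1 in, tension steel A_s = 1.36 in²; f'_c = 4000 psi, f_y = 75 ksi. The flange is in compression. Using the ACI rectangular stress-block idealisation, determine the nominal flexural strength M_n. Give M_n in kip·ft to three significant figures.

M_n ≈ 261 kip·ft

Tension: T = A_s f_y = 1.36 × 75 = 102 kips.
Try a within the flange: a = T/(0.85 f'_c b_f) = 102/(0.85 × 4 × 42) = 0.714 in.
Since a = 0.714 ≤ h_f = 5 in, the stress block lies entirely in the flange; analyse as a rectangular beam of width b_f.
M_n = T(d − a/2) = 102 × (31.1 − 0.357) = 3135.8 kip·in.
M_n = 3135.8/12 = 261.32 kip·ft.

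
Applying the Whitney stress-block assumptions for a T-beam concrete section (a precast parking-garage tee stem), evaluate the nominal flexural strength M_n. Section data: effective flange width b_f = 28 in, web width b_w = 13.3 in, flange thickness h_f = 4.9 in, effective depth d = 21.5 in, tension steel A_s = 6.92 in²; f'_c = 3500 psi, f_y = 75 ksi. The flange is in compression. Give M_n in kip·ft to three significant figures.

M_n ≈ 788 kip·ft

Tension: T = A_s f_y = 6.92 × 75 = 519 kips.
Try a within the flange: a = T/(0.85 f'_c b_f) = 519/(0.85 × 3.5 × 28) = 6.230 in.
a = 6.230 > h_f = 4.9 in: the block extends into the web. Split into flange-overhang and web parts.
C_f = 0.85 f'_c (b_f − b_w) h_f = 0.85 × 3.5 × (28 − 13.3) × 4.9 = 214.3 kips.
Remaining web compression depth: a_w = (T − C_f)/(0.85 f'_c b_w) = (519 − 214.3)/(0.85 × 3.5 × 13.3) = 7.701 in.
M_n = C_f(d − h_f/2) + (T − C_f)(d − a_w/2) = 214.3 × (21.5 − 2.45) + 304.7 × (21.5 − 3.8505) = 4082.4 + 5377.8 = 9460.2 kip·in.
M_n = 9460.2/12 = 788.35 kip·ft.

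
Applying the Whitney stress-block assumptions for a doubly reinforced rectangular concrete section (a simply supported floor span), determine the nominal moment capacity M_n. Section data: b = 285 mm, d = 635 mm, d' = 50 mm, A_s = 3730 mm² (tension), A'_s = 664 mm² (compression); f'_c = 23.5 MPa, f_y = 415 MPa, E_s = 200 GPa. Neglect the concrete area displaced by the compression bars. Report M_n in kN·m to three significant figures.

M_n ≈ 827 kN·m

Assume both tension and compression steel yield.
Net tension couple steel: A_s − A'_s = 3066 mm².
a = (A_s − A'_s) f_y / (0.85 f'_c b) = 1272390/(0.85 × 23.5 × 285) = 223.51 mm.
c = a/β₁ = 223.51/0.85 = 262.95 mm; ε'_s = 0.003(c − d')/c = 0.0024 ≥ f_y/E_s = 0.0021, so compression steel does yield.
M_n = (A_s − A'_s) f_y (d − a/2) + A'_s f_y (d − d') = [1272390 × (635 − 111.755) + 275560 × (635 − 50)] × 10⁻⁶ = 665.77 + 161.20 = 826.97 kN·m.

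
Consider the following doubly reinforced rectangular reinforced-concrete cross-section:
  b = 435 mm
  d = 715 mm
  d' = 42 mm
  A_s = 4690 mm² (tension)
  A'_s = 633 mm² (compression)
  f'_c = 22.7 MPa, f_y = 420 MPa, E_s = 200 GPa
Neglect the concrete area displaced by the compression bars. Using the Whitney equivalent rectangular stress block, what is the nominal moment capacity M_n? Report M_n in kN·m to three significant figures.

Assume both tension and compression steel yield.
Net tension couple steel: A_s − A'_s = 4057 mm².
a = (A_s − A'_s) f_y / (0.85 f'_c b) = 1703940/(0.85 × 22.7 × 435) = 203.01 mm.
c = a/β₁ = 203.01/0.85 = 238.84 mm; ε'_s = 0.003(c − d')/c = 0.0025 ≥ f_y/E_s = 0.0021, so compression steel does yield.
M_n = (A_s − A'_s) f_y (d − a/2) + A'_s f_y (d − d') = [1703940 × (715 − 101.505) + 265860 × (715 − 42)] × 10⁻⁶ = 1045.36 + 178.92 = 1224.28 kN·m.

M_n ≈ 1220 kN·m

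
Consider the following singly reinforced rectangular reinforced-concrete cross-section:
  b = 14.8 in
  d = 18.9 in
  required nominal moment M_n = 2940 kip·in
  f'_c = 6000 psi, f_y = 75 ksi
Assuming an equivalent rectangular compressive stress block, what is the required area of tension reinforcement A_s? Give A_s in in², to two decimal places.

From M_n = 0.85 f'_c a b (d − a/2):
a = d − √(d² − 2M_n/(0.85 f'_c b)) = 18.9 − √(18.9² − 2 × 2940/(0.85 × 6 × 14.8)) = 2.187 in.
A_s = 0.85 f'_c a b / f_y = 0.85 × 6 × 2.187 × 14.8 / 75 = 2.201 in².

A_s ≈ 2.20 in²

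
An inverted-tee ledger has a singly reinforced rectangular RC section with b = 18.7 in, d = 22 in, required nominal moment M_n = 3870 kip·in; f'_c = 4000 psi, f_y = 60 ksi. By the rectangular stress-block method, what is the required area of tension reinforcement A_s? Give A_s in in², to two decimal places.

From M_n = 0.85 f'_c a b (d − a/2):
a = d − √(d² − 2M_n/(0.85 f'_c b)) = 22 − √(22² − 2 × 3870/(0.85 × 4 × 18.7)) = 2.967 in.
A_s = 0.85 f'_c a b / f_y = 0.85 × 4 × 2.967 × 18.7 / 60 = 3.144 in².

A_s ≈ 3.14 in²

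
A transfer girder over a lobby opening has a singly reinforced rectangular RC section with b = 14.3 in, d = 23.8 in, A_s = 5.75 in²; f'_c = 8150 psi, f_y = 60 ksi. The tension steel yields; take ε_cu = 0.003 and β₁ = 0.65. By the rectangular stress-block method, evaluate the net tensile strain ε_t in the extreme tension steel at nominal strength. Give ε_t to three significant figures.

ε_t ≈ 0.0103

a = A_s f_y/(0.85 f'_c b) = 3.483 in.
β₁ = 0.65, so c = a/β₁ = 3.483/0.65 = 5.358 in.
From the linear strain diagram with ε_cu = 0.003: ε_t = 0.003 (d − c)/c = 0.003 × (23.8 − 5.358)/5.358 = 0.0103.
Since ε_t ≥ 0.005, the section is tension-controlled.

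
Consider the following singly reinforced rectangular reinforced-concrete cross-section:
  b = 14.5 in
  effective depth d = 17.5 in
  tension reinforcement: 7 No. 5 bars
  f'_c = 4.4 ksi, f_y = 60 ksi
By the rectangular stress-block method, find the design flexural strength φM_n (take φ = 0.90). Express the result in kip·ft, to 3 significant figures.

φM_n ≈ 159 kip·ft

A_s = 7 × 0.31 = 2.17 in².
T = A_s f_y = 2.17 × 60 = 130.2 kips.
a = T/(0.85 f'_c b) = 130.2/(0.85 × 4.4 × 14.5) = 2.401 in.
M_n = T(d − a/2) = 130.2 × (17.5 − 1.2005) = 2122.2 kip·in = 2122.2/12 = 176.85 kip·ft.
φM_n = 0.90 × 176.85 = 159.17 kip·ft.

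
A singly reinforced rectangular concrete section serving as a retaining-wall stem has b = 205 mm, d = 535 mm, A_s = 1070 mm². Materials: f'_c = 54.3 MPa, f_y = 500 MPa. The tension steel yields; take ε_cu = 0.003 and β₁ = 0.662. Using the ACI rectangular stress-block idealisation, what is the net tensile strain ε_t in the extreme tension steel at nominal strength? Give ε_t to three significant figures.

ε_t ≈ 0.0158

a = A_s f_y/(0.85 f'_c b) = 56.54 mm.
β₁ = 0.662, so c = a/β₁ = 56.54/0.662 = 85.41 mm.
From the linear strain diagram with ε_cu = 0.003: ε_t = 0.003 (d − c)/c = 0.003 × (535 − 85.41)/85.41 = 0.0158.
Since ε_t ≥ 0.005, the section is tension-controlled.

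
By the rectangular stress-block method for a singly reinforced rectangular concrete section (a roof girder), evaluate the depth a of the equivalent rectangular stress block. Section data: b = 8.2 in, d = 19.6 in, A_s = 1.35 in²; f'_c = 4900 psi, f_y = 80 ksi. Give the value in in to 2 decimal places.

a ≈ 3.16 in

T = A_s f_y = 1.35 × 80 = 108 kips.
a = T/(0.85 f'_c b) = 108/(0.85 × 4.9 × 8.2) = 3.16 in.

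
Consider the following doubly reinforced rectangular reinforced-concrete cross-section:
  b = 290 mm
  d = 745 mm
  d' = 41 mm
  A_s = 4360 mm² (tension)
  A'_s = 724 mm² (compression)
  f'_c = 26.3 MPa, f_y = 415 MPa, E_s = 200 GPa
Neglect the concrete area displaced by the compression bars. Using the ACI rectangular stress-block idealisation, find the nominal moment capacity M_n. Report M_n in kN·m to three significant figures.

Assume both tension and compression steel yield.
Net tension couple steel: A_s − A'_s = 3636 mm².
a = (A_s − A'_s) f_y / (0.85 f'_c b) = 1508940/(0.85 × 26.3 × 290) = 232.76 mm.
c = a/β₁ = 232.76/0.85 = 273.84 mm; ε'_s = 0.003(c − d')/c = 0.0026 ≥ f_y/E_s = 0.0021, so compression steel does yield.
M_n = (A_s − A'_s) f_y (d − a/2) + A'_s f_y (d − d') = [1508940 × (745 − 116.38) + 300460 × (745 − 41)] × 10⁻⁶ = 948.55 + 211.52 = 1160.07 kN·m.

M_n ≈ 1160 kN·m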